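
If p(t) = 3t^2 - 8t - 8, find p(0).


Using direct substitution:
  3 * (0)^2 = 0
  -8 * (0)^1 = 0
  constant: -8
Sum = 0 + 0 - 8 = -8


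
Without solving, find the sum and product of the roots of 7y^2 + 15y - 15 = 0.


For ay^2+by+c=0: sum = -b/a, product = c/a.
a=7, b=15, c=-15
Sum = -(15)/7 = -15/7
Product = (-15)/7 = -15/7


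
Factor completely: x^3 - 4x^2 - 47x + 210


Try integer roots (divisors of 210). x=5: p(5)=0.
Divide out (x - 5): quotient is x^2 + x - 42.
Factor the quadratic: (x - 6)(x + 7)
Result: (x - 5)(x - 6)(x + 7)


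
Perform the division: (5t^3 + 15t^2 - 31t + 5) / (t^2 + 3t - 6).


(5t^3 + 15t^2 - 31t + 5) / (t^2 + 3t - 6)
Step 1: 5t * (t^2 + 3t - 6) = 5t^3 + 15t^2 - 30t; subtract.
Step 2: 0 * (t^2 + 3t - 6) = 0; subtract.
Quotient: 5t, Remainder: -t + 5


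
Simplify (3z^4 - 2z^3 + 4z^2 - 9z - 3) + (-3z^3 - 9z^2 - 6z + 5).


Align terms by degree and add:
  3z^4 - 2z^3 + 4z^2 - 9z - 3
  -3z^3 - 9z^2 - 6z + 5
= 3z^4 - 5z^3 - 5z^2 - 15z + 2


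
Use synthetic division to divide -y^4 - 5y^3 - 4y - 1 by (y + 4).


Synthetic division with c = -4. Coefficients: -1, -5, 0, -4, -1
Bring down -1.
  -1 * -4 = 4; 4 - 5 = -1
  -1 * -4 = 4; 4 + 0 = 4
  4 * -4 = -16; -16 - 4 = -20
  -20 * -4 = 80; 80 - 1 = 79
Quotient: -y^3 - y^2 + 4y - 20, Remainder: 79


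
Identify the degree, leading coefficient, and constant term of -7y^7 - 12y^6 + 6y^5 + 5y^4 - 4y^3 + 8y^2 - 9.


Highest power of y is 7, with coefficient -7. Constant term is -9.
Degree = 7, leading coefficient = -7, constant term = -9


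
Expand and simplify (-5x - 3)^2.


Expand (-5x - 3)^2 by repeated multiplication:
= 25x^2 + 30x + 9


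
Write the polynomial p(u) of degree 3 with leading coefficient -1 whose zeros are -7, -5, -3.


p(u) = -(u + 7)(u + 5)(u + 3)
Expand: -u^3 - 15u^2 - 71u - 105


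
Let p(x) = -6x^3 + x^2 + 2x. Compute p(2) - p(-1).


p(2) = -40
p(-1) = 5
p(2) - p(-1) = -40 - 5 = -45


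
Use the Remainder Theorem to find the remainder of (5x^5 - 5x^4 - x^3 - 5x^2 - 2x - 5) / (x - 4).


By the Remainder Theorem, the remainder equals p(4):
  5*(4)^5 = 5120
  -5*(4)^4 = -1280
  -1*(4)^3 = -64
  -5*(4)^2 = -80
  -2*(4)^1 = -8
  constant: -5
Sum: 5120 - 1280 - 64 - 80 - 8 - 5 = 3683


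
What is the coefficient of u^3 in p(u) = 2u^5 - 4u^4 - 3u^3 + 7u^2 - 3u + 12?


Read off the coefficient of u^3: -3


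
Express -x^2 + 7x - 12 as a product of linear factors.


Roots satisfy r1 + r2 = -b/a = 7 and r1*r2 = c/a = 12.
So r1 = 4, r2 = 3.
-x^2 + 7x - 12 = -(x - r1)(x - r2) = -(x - 4)(x - 3)


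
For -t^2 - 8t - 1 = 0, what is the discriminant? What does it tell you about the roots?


D = b^2 - 4ac = (-8)^2 - 4(-1)(-1) = 64 - 4 = 60
Since D > 0: two distinct irrational roots


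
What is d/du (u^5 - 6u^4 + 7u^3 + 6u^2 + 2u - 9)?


Apply the power rule term by term:
  d/du(u^5) = 5u^4
  d/du(-6u^4) = -24u^3
  d/du(7u^3) = 21u^2
  d/du(6u^2) = 12u
  d/du(2u) = 2
  d/du(-9) = 0
p'(u) = 5u^4 - 24u^3 + 21u^2 + 12u + 2


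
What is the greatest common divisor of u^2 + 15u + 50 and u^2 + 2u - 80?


Factor each:
  u^2 + 15u + 50 = (u + 10)(u + 5)
  u^2 + 2u - 80 = (u + 10)(u - 8)
Common monic factor: u + 10


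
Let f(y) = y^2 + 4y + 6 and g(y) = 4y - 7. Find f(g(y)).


Substitute g(y) into f:
f(g(y)) = 1*(4y - 7)^2 + 4*(4y - 7) + 6
(4y - 7)^2 = 16y^2 - 56y + 49
Expand and combine: 16y^2 - 40y + 27


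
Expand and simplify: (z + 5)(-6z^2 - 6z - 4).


Distribute each term of the first polynomial:
  (z)(-6z^2 - 6z - 4) = -6z^3 - 6z^2 - 4z
  (5)(-6z^2 - 6z - 4) = -30z^2 - 30z - 20
Sum: -6z^3 - 36z^2 - 34z - 20


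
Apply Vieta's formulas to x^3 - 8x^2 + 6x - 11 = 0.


Monic cubic x^3+bx^2+cx+d=0: sum=-b, pairwise sum=c, product=-d.
b=-8, c=6, d=-11
r1+r2+r3 = 8
r1r2+r1r3+r2r3 = 6
r1r2r3 = 11


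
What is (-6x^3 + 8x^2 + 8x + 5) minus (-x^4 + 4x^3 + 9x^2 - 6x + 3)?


Distribute the minus sign:
  (-6x^3 + 8x^2 + 8x + 5)
- (-x^4 + 4x^3 + 9x^2 - 6x + 3)
Negate second polynomial: x^4 - 4x^3 - 9x^2 + 6x - 3
Add: x^4 - 10x^3 - x^2 + 14x + 2


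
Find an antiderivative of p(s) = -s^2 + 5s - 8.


Reverse power rule on each term:
  ∫ -s^2 ds = -(1/3)s^3
  ∫ 5s ds = (5/2)s^2
  ∫ -8 ds = -8s
F(s) = -(1/3)s^3 + (5/2)s^2 - 8s + C


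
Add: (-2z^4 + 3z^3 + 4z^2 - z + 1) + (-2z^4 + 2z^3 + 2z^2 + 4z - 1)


Align terms by degree and add:
  -2z^4 + 3z^3 + 4z^2 - z + 1
  -2z^4 + 2z^3 + 2z^2 + 4z - 1
= -4z^4 + 5z^3 + 6z^2 + 3z


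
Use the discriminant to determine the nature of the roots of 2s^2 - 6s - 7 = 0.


D = b^2 - 4ac = (-6)^2 - 4(2)(-7) = 36 + 56 = 92
Since D > 0: two distinct irrational roots


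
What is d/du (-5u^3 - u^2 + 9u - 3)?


Apply the power rule term by term:
  d/du(-5u^3) = -15u^2
  d/du(-u^2) = -2u
  d/du(9u) = 9
  d/du(-3) = 0
p'(u) = -15u^2 - 2u + 9


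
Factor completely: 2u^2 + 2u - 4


Roots satisfy r1 + r2 = -b/a = -1 and r1*r2 = c/a = -2.
So r1 = -2, r2 = 1.
2u^2 + 2u - 4 = 2(u - r1)(u - r2) = 2(u + 2)(u - 1)


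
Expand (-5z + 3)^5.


Expand (-5z + 3)^5 by repeated multiplication:
  (-5z + 3)^2 = 25z^2 - 30z + 9
  (-5z + 3)^3 = -125z^3 + 225z^2 - 135z + 27
  (-5z + 3)^4 = 625z^4 - 1500z^3 + 1350z^2 - 540z + 81
= -3125z^5 + 9375z^4 - 11250z^3 + 6750z^2 - 2025z + 243


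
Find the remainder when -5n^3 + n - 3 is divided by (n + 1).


By the Remainder Theorem, the remainder equals p(-1):
  -5*(-1)^3 = 5
  0*(-1)^2 = 0
  1*(-1)^1 = -1
  constant: -3
Sum: 5 + 0 - 1 - 3 = 1


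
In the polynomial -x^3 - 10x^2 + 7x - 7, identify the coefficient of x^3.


Read off the coefficient of x^3: -1


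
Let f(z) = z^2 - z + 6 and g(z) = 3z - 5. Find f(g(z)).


Substitute g(z) into f:
f(g(z)) = 1*(3z - 5)^2 + (-1)*(3z - 5) + 6
(3z - 5)^2 = 9z^2 - 30z + 25
Expand and combine: 9z^2 - 33z + 36


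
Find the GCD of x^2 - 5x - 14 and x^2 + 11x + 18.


Factor each:
  x^2 - 5x - 14 = (x + 2)(x - 7)
  x^2 + 11x + 18 = (x + 2)(x + 9)
Common monic factor: x + 2


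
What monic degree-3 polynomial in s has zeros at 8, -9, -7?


p(s) = (s - 8)(s + 9)(s + 7)
Expand: s^3 + 8s^2 - 65s - 504


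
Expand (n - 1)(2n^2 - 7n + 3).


Distribute each term of the first polynomial:
  (n)(2n^2 - 7n + 3) = 2n^3 - 7n^2 + 3n
  (-1)(2n^2 - 7n + 3) = -2n^2 + 7n - 3
Sum: 2n^3 - 9n^2 + 10n - 3


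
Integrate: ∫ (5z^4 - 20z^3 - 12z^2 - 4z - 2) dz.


Reverse power rule on each term:
  ∫ 5z^4 dz = z^5
  ∫ -20z^3 dz = -5z^4
  ∫ -12z^2 dz = -4z^3
  ∫ -4z dz = -2z^2
  ∫ -2 dz = -2z
F(z) = z^5 - 5z^4 - 4z^3 - 2z^2 - 2z + C


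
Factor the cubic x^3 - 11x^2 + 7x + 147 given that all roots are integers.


Try integer roots (divisors of 147). x=-3: p(-3)=0.
Divide out (x + 3): quotient is x^2 - 14x + 49.
Factor the quadratic: (x - 7)(x - 7)
Result: (x + 3)(x - 7)(x - 7)


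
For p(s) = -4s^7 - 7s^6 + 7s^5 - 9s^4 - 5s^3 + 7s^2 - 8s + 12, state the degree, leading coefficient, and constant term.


Highest power of s is 7, with coefficient -4. Constant term is 12.
Degree = 7, leading coefficient = -4, constant term = 12


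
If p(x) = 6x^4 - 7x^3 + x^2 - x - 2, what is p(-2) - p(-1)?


p(-2) = 156
p(-1) = 13
p(-2) - p(-1) = 156 - 13 = 143


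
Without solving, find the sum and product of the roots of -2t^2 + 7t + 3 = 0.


For at^2+bt+c=0: sum = -b/a, product = c/a.
a=-2, b=7, c=3
Sum = -(7)/-2 = 7/2
Product = (3)/-2 = -3/2


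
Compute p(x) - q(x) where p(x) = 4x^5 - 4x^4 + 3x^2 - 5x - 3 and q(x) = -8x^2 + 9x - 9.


Distribute the minus sign:
  (4x^5 - 4x^4 + 3x^2 - 5x - 3)
- (-8x^2 + 9x - 9)
Negate second polynomial: 8x^2 - 9x + 9
Add: 4x^5 - 4x^4 + 11x^2 - 14x + 6


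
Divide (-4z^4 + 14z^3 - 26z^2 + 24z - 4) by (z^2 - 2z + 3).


(-4z^4 + 14z^3 - 26z^2 + 24z - 4) / (z^2 - 2z + 3)
Step 1: -4z^2 * (z^2 - 2z + 3) = -4z^4 + 8z^3 - 12z^2; subtract.
Step 2: 6z * (z^2 - 2z + 3) = 6z^3 - 12z^2 + 18z; subtract.
Step 3: -2 * (z^2 - 2z + 3) = -2z^2 + 4z - 6; subtract.
Quotient: -4z^2 + 6z - 2, Remainder: 2z + 2


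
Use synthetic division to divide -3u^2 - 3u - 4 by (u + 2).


Synthetic division with c = -2. Coefficients: -3, -3, -4
Bring down -3.
  -3 * -2 = 6; 6 - 3 = 3
  3 * -2 = -6; -6 - 4 = -10
Quotient: -3u + 3, Remainder: -10


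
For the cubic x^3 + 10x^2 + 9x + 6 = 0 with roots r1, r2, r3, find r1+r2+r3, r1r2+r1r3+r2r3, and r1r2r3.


Monic cubic x^3+bx^2+cx+d=0: sum=-b, pairwise sum=c, product=-d.
b=10, c=9, d=6
r1+r2+r3 = -10
r1r2+r1r3+r2r3 = 9
r1r2r3 = -6


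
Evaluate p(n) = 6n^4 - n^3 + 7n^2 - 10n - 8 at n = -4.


Using direct substitution:
  6 * (-4)^4 = 1536
  -1 * (-4)^3 = 64
  7 * (-4)^2 = 112
  -10 * (-4)^1 = 40
  constant: -8
Sum = 1536 + 64 + 112 + 40 - 8 = 1744


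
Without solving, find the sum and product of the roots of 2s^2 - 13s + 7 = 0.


For as^2+bs+c=0: sum = -b/a, product = c/a.
a=2, b=-13, c=7
Sum = -(-13)/2 = 13/2
Product = (7)/2 = 7/2


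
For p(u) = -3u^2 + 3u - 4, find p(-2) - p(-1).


p(-2) = -22
p(-1) = -10
p(-2) - p(-1) = -22 + 10 = -12


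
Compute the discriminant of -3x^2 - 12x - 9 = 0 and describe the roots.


D = b^2 - 4ac = (-12)^2 - 4(-3)(-9) = 144 - 108 = 36
Since D > 0: two distinct rational roots


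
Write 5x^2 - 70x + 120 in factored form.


Roots satisfy r1 + r2 = -b/a = 14 and r1*r2 = c/a = 24.
So r1 = 12, r2 = 2.
5x^2 - 70x + 120 = 5(x - r1)(x - r2) = 5(x - 12)(x - 2)


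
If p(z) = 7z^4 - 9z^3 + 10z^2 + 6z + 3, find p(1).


Using direct substitution:
  7 * (1)^4 = 7
  -9 * (1)^3 = -9
  10 * (1)^2 = 10
  6 * (1)^1 = 6
  constant: 3
Sum = 7 - 9 + 10 + 6 + 3 = 17


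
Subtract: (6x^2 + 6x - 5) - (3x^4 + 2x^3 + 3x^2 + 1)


Distribute the minus sign:
  (6x^2 + 6x - 5)
- (3x^4 + 2x^3 + 3x^2 + 1)
Negate second polynomial: -3x^4 - 2x^3 - 3x^2 - 1
Add: -3x^4 - 2x^3 + 3x^2 + 6x - 6


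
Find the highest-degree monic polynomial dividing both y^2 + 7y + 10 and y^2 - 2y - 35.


Factor each:
  y^2 + 7y + 10 = (y + 5)(y + 2)
  y^2 - 2y - 35 = (y + 5)(y - 7)
Common monic factor: y + 5


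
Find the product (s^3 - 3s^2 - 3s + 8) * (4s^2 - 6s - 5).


Distribute each term of the first polynomial:
  (s^3)(4s^2 - 6s - 5) = 4s^5 - 6s^4 - 5s^3
  (-3s^2)(4s^2 - 6s - 5) = -12s^4 + 18s^3 + 15s^2
  (-3s)(4s^2 - 6s - 5) = -12s^3 + 18s^2 + 15s
  (8)(4s^2 - 6s - 5) = 32s^2 - 48s - 40
Sum: 4s^5 - 18s^4 + s^3 + 65s^2 - 33s - 40


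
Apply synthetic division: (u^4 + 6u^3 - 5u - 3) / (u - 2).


Synthetic division with c = 2. Coefficients: 1, 6, 0, -5, -3
Bring down 1.
  1 * 2 = 2; 2 + 6 = 8
  8 * 2 = 16; 16 + 0 = 16
  16 * 2 = 32; 32 - 5 = 27
  27 * 2 = 54; 54 - 3 = 51
Quotient: u^3 + 8u^2 + 16u + 27, Remainder: 51


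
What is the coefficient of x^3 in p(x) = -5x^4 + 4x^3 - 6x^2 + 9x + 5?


Read off the coefficient of x^3: 4


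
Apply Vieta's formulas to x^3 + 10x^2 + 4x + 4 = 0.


Monic cubic x^3+bx^2+cx+d=0: sum=-b, pairwise sum=c, product=-d.
b=10, c=4, d=4
r1+r2+r3 = -10
r1r2+r1r3+r2r3 = 4
r1r2r3 = -4


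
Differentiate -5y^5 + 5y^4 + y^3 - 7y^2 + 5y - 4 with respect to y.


Apply the power rule term by term:
  d/dy(-5y^5) = -25y^4
  d/dy(5y^4) = 20y^3
  d/dy(y^3) = 3y^2
  d/dy(-7y^2) = -14y
  d/dy(5y) = 5
  d/dy(-4) = 0
p'(y) = -25y^4 + 20y^3 + 3y^2 - 14y + 5


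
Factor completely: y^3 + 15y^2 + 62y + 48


Try integer roots (divisors of 48). y=-6: p(-6)=0.
Divide out (y + 6): quotient is y^2 + 9y + 8.
Factor the quadratic: (y + 8)(y + 1)
Result: (y + 6)(y + 8)(y + 1)


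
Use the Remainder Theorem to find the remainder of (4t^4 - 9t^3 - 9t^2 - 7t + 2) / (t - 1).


By the Remainder Theorem, the remainder equals p(1):
  4*(1)^4 = 4
  -9*(1)^3 = -9
  -9*(1)^2 = -9
  -7*(1)^1 = -7
  constant: 2
Sum: 4 - 9 - 9 - 7 + 2 = -19


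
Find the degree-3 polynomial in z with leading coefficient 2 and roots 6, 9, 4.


p(z) = 2(z - 6)(z - 9)(z - 4)
Expand: 2z^3 - 38z^2 + 228z - 432


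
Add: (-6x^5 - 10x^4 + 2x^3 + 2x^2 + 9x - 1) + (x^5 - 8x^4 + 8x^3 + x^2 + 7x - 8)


Align terms by degree and add:
  -6x^5 - 10x^4 + 2x^3 + 2x^2 + 9x - 1
+ x^5 - 8x^4 + 8x^3 + x^2 + 7x - 8
= -5x^5 - 18x^4 + 10x^3 + 3x^2 + 16x - 9


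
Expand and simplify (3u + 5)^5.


Expand (3u + 5)^5 by repeated multiplication:
  (3u + 5)^2 = 9u^2 + 30u + 25
  (3u + 5)^3 = 27u^3 + 135u^2 + 225u + 125
  (3u + 5)^4 = 81u^4 + 540u^3 + 1350u^2 + 1500u + 625
= 243u^5 + 2025u^4 + 6750u^3 + 11250u^2 + 9375u + 3125


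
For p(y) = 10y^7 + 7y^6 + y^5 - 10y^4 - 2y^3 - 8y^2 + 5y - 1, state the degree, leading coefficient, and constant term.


Highest power of y is 7, with coefficient 10. Constant term is -1.
Degree = 7, leading coefficient = 10, constant term = -1


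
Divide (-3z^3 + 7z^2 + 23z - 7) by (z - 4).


(-3z^3 + 7z^2 + 23z - 7) / (z - 4)
Step 1: -3z^2 * (z - 4) = -3z^3 + 12z^2; subtract.
Step 2: -5z * (z - 4) = -5z^2 + 20z; subtract.
Step 3: 3 * (z - 4) = 3z - 12; subtract.
Quotient: -3z^2 - 5z + 3, Remainder: 5


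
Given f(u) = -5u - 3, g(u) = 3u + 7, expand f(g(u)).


Substitute g(u) into f:
f(g(u)) = -5*(3u + 7) + (-3)
Expand and combine: -15u - 38


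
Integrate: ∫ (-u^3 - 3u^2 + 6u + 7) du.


Reverse power rule on each term:
  ∫ -u^3 du = -(1/4)u^4
  ∫ -3u^2 du = -u^3
  ∫ 6u du = 3u^2
  ∫ 7 du = 7u
F(u) = -(1/4)u^4 - u^3 + 3u^2 + 7u + C


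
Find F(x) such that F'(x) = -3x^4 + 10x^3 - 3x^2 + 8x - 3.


Reverse power rule on each term:
  ∫ -3x^4 dx = -(3/5)x^5
  ∫ 10x^3 dx = (5/2)x^4
  ∫ -3x^2 dx = -x^3
  ∫ 8x dx = 4x^2
  ∫ -3 dx = -3x
F(x) = -(3/5)x^5 + (5/2)x^4 - x^3 + 4x^2 - 3x + C


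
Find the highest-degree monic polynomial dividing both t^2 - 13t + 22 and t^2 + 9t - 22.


Factor each:
  t^2 - 13t + 22 = (t - 2)(t - 11)
  t^2 + 9t - 22 = (t - 2)(t + 11)
Common monic factor: t - 2


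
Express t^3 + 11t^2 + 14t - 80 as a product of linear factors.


Try integer roots (divisors of -80). t=2: p(2)=0.
Divide out (t - 2): quotient is t^2 + 13t + 40.
Factor the quadratic: (t + 5)(t + 8)
Result: (t - 2)(t + 5)(t + 8)


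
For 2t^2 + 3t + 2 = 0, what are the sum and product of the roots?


For at^2+bt+c=0: sum = -b/a, product = c/a.
a=2, b=3, c=2
Sum = -(3)/2 = -3/2
Product = (2)/2 = 1


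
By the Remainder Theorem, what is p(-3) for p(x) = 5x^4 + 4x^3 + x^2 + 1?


By the Remainder Theorem, the remainder equals p(-3):
  5*(-3)^4 = 405
  4*(-3)^3 = -108
  1*(-3)^2 = 9
  0*(-3)^1 = 0
  constant: 1
Sum: 405 - 108 + 9 + 0 + 1 = 307


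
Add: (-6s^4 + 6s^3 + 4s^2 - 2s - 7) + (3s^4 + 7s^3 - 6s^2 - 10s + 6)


Align terms by degree and add:
  -6s^4 + 6s^3 + 4s^2 - 2s - 7
+ 3s^4 + 7s^3 - 6s^2 - 10s + 6
= -3s^4 + 13s^3 - 2s^2 - 12s - 1


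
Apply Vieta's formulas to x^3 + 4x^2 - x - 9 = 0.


Monic cubic x^3+bx^2+cx+d=0: sum=-b, pairwise sum=c, product=-d.
b=4, c=-1, d=-9
r1+r2+r3 = -4
r1r2+r1r3+r2r3 = -1
r1r2r3 = 9


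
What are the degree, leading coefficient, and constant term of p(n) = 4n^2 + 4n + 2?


Highest power of n is 2, with coefficient 4. Constant term is 2.
Degree = 2, leading coefficient = 4, constant term = 2


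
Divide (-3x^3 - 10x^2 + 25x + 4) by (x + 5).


(-3x^3 - 10x^2 + 25x + 4) / (x + 5)
Step 1: -3x^2 * (x + 5) = -3x^3 - 15x^2; subtract.
Step 2: 5x * (x + 5) = 5x^2 + 25x; subtract.
Step 3: 0 * (x + 5) = 0; subtract.
Quotient: -3x^2 + 5x, Remainder: 4


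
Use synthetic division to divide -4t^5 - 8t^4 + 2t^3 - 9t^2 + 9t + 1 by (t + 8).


Synthetic division with c = -8. Coefficients: -4, -8, 2, -9, 9, 1
Bring down -4.
  -4 * -8 = 32; 32 - 8 = 24
  24 * -8 = -192; -192 + 2 = -190
  -190 * -8 = 1520; 1520 - 9 = 1511
  1511 * -8 = -12088; -12088 + 9 = -12079
  -12079 * -8 = 96632; 96632 + 1 = 96633
Quotient: -4t^4 + 24t^3 - 190t^2 + 1511t - 12079, Remainder: 96633


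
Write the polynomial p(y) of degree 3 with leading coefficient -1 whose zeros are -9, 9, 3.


p(y) = -(y + 9)(y - 9)(y - 3)
Expand: -y^3 + 3y^2 + 81y - 243


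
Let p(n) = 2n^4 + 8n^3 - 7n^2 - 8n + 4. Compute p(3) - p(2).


p(3) = 295
p(2) = 56
p(3) - p(2) = 295 - 56 = 239


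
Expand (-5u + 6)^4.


Expand (-5u + 6)^4 by repeated multiplication:
  (-5u + 6)^2 = 25u^2 - 60u + 36
  (-5u + 6)^3 = -125u^3 + 450u^2 - 540u + 216
= 625u^4 - 3000u^3 + 5400u^2 - 4320u + 1296


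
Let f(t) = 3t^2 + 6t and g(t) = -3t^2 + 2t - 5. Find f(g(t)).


Substitute g(t) into f:
f(g(t)) = 3*(-3t^2 + 2t - 5)^2 + 6*(-3t^2 + 2t - 5)
(-3t^2 + 2t - 5)^2 = 9t^4 - 12t^3 + 34t^2 - 20t + 25
Expand and combine: 27t^4 - 36t^3 + 84t^2 - 48t + 45


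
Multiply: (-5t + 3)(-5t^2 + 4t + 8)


Distribute each term of the first polynomial:
  (-5t)(-5t^2 + 4t + 8) = 25t^3 - 20t^2 - 40t
  (3)(-5t^2 + 4t + 8) = -15t^2 + 12t + 24
Sum: 25t^3 - 35t^2 - 28t + 24


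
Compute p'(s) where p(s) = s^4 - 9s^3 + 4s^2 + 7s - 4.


Apply the power rule term by term:
  d/ds(s^4) = 4s^3
  d/ds(-9s^3) = -27s^2
  d/ds(4s^2) = 8s
  d/ds(7s) = 7
  d/ds(-4) = 0
p'(s) = 4s^3 - 27s^2 + 8s + 7


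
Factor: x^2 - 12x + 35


Roots satisfy r1 + r2 = -b/a = 12 and r1*r2 = c/a = 35.
So r1 = 7, r2 = 5.
x^2 - 12x + 35 = (x - r1)(x - r2) = (x - 7)(x - 5)


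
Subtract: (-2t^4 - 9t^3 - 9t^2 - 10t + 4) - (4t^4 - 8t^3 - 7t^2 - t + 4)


Distribute the minus sign:
  (-2t^4 - 9t^3 - 9t^2 - 10t + 4)
- (4t^4 - 8t^3 - 7t^2 - t + 4)
Negate second polynomial: -4t^4 + 8t^3 + 7t^2 + t - 4
Add: -6t^4 - t^3 - 2t^2 - 9t


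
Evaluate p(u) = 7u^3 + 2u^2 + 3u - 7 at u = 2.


Using direct substitution:
  7 * (2)^3 = 56
  2 * (2)^2 = 8
  3 * (2)^1 = 6
  constant: -7
Sum = 56 + 8 + 6 - 7 = 63


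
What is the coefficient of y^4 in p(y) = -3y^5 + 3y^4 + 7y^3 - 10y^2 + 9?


Read off the coefficient of y^4: 3


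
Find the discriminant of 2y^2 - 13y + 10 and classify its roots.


D = b^2 - 4ac = (-13)^2 - 4(2)(10) = 169 - 80 = 89
Since D > 0: two distinct irrational roots


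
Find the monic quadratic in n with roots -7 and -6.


p(n) = (n + 7)(n + 6)
Expand: n^2 + 13n + 42


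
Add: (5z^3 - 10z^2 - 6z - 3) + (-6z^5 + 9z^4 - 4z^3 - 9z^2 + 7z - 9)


Align terms by degree and add:
  5z^3 - 10z^2 - 6z - 3
  -6z^5 + 9z^4 - 4z^3 - 9z^2 + 7z - 9
= -6z^5 + 9z^4 + z^3 - 19z^2 + z - 12


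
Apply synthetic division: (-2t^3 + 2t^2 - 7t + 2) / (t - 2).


Synthetic division with c = 2. Coefficients: -2, 2, -7, 2
Bring down -2.
  -2 * 2 = -4; -4 + 2 = -2
  -2 * 2 = -4; -4 - 7 = -11
  -11 * 2 = -22; -22 + 2 = -20
Quotient: -2t^2 - 2t - 11, Remainder: -20


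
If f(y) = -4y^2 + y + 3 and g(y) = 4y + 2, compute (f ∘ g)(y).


Substitute g(y) into f:
f(g(y)) = -4*(4y + 2)^2 + 1*(4y + 2) + 3
(4y + 2)^2 = 16y^2 + 16y + 4
Expand and combine: -64y^2 - 60y - 11


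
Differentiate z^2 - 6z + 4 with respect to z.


Apply the power rule term by term:
  d/dz(z^2) = 2z
  d/dz(-6z) = -6
  d/dz(4) = 0
p'(z) = 2z - 6


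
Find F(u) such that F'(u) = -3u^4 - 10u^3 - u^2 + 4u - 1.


Reverse power rule on each term:
  ∫ -3u^4 du = -(3/5)u^5
  ∫ -10u^3 du = -(5/2)u^4
  ∫ -u^2 du = -(1/3)u^3
  ∫ 4u du = 2u^2
  ∫ -1 du = -u
F(u) = -(3/5)u^5 - (5/2)u^4 - (1/3)u^3 + 2u^2 - u + C


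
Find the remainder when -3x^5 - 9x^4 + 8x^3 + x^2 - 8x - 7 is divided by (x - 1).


By the Remainder Theorem, the remainder equals p(1):
  -3*(1)^5 = -3
  -9*(1)^4 = -9
  8*(1)^3 = 8
  1*(1)^2 = 1
  -8*(1)^1 = -8
  constant: -7
Sum: -3 - 9 + 8 + 1 - 8 - 7 = -18


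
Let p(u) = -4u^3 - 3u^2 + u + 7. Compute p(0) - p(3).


p(0) = 7
p(3) = -125
p(0) - p(3) = 7 + 125 = 132


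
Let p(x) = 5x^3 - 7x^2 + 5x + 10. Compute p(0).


Using direct substitution:
  5 * (0)^3 = 0
  -7 * (0)^2 = 0
  5 * (0)^1 = 0
  constant: 10
Sum = 0 + 0 + 0 + 10 = 10


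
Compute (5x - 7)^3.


Expand (5x - 7)^3 by repeated multiplication:
  (5x - 7)^2 = 25x^2 - 70x + 49
= 125x^3 - 525x^2 + 735x - 343


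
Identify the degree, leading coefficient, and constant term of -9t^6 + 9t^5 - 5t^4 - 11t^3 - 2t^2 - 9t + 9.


Highest power of t is 6, with coefficient -9. Constant term is 9.
Degree = 6, leading coefficient = -9, constant term = 9


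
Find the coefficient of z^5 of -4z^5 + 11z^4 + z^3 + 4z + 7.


Read off the coefficient of z^5: -4


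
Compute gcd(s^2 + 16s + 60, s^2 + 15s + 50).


Factor each:
  s^2 + 16s + 60 = (s + 10)(s + 6)
  s^2 + 15s + 50 = (s + 10)(s + 5)
Common monic factor: s + 10


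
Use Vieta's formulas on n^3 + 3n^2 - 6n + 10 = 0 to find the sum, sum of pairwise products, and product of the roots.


Monic cubic n^3+bn^2+cn+d=0: sum=-b, pairwise sum=c, product=-d.
b=3, c=-6, d=10
r1+r2+r3 = -3
r1r2+r1r3+r2r3 = -6
r1r2r3 = -10


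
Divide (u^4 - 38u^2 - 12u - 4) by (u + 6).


(u^4 - 38u^2 - 12u - 4) / (u + 6)
Step 1: u^3 * (u + 6) = u^4 + 6u^3; subtract.
Step 2: -6u^2 * (u + 6) = -6u^3 - 36u^2; subtract.
Step 3: -2u * (u + 6) = -2u^2 - 12u; subtract.
Step 4: 0 * (u + 6) = 0; subtract.
Quotient: u^3 - 6u^2 - 2u, Remainder: -4


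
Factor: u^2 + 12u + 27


Roots satisfy r1 + r2 = -b/a = -12 and r1*r2 = c/a = 27.
So r1 = -9, r2 = -3.
u^2 + 12u + 27 = (u - r1)(u - r2) = (u + 9)(u + 3)


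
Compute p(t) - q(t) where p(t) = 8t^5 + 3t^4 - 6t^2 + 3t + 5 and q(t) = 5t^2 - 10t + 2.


Distribute the minus sign:
  (8t^5 + 3t^4 - 6t^2 + 3t + 5)
- (5t^2 - 10t + 2)
Negate second polynomial: -5t^2 + 10t - 2
Add: 8t^5 + 3t^4 - 11t^2 + 13t + 3


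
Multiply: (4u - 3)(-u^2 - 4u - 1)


Distribute each term of the first polynomial:
  (4u)(-u^2 - 4u - 1) = -4u^3 - 16u^2 - 4u
  (-3)(-u^2 - 4u - 1) = 3u^2 + 12u + 3
Sum: -4u^3 - 13u^2 + 8u + 3


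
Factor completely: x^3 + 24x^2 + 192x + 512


Try integer roots (divisors of 512). x=-8: p(-8)=0.
Divide out (x + 8): quotient is x^2 + 16x + 64.
Factor the quadratic: (x + 8)(x + 8)
Result: (x + 8)(x + 8)(x + 8)


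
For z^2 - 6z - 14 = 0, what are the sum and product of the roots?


For az^2+bz+c=0: sum = -b/a, product = c/a.
a=1, b=-6, c=-14
Sum = -(-6)/1 = 6
Product = (-14)/1 = -14


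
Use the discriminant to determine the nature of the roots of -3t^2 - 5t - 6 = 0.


D = b^2 - 4ac = (-5)^2 - 4(-3)(-6) = 25 - 72 = -47
Since D < 0: two complex conjugate roots (no real roots)


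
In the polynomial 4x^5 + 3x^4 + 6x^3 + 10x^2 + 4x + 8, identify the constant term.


Read off the constant term: 8


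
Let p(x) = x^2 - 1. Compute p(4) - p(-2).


p(4) = 15
p(-2) = 3
p(4) - p(-2) = 15 - 3 = 12


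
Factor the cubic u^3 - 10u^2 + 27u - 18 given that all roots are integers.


Try integer roots (divisors of -18). u=6: p(6)=0.
Divide out (u - 6): quotient is u^2 - 4u + 3.
Factor the quadratic: (u - 1)(u - 3)
Result: (u - 6)(u - 1)(u - 3)


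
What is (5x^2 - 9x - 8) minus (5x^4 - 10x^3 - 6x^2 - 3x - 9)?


Distribute the minus sign:
  (5x^2 - 9x - 8)
- (5x^4 - 10x^3 - 6x^2 - 3x - 9)
Negate second polynomial: -5x^4 + 10x^3 + 6x^2 + 3x + 9
Add: -5x^4 + 10x^3 + 11x^2 - 6x + 1


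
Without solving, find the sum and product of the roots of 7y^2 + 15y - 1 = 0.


For ay^2+by+c=0: sum = -b/a, product = c/a.
a=7, b=15, c=-1
Sum = -(15)/7 = -15/7
Product = (-1)/7 = -1/7


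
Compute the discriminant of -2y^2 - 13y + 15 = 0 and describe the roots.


D = b^2 - 4ac = (-13)^2 - 4(-2)(15) = 169 + 120 = 289
Since D > 0: two distinct rational roots


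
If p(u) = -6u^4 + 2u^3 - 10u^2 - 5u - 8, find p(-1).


Using direct substitution:
  -6 * (-1)^4 = -6
  2 * (-1)^3 = -2
  -10 * (-1)^2 = -10
  -5 * (-1)^1 = 5
  constant: -8
Sum = -6 - 2 - 10 + 5 - 8 = -21


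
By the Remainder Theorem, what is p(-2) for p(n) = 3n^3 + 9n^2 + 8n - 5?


By the Remainder Theorem, the remainder equals p(-2):
  3*(-2)^3 = -24
  9*(-2)^2 = 36
  8*(-2)^1 = -16
  constant: -5
Sum: -24 + 36 - 16 - 5 = -9


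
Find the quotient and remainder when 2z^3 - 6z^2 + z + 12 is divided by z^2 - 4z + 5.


(2z^3 - 6z^2 + z + 12) / (z^2 - 4z + 5)
Step 1: 2z * (z^2 - 4z + 5) = 2z^3 - 8z^2 + 10z; subtract.
Step 2: 2 * (z^2 - 4z + 5) = 2z^2 - 8z + 10; subtract.
Quotient: 2z + 2, Remainder: -z + 2


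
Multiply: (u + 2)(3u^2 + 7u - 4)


Distribute each term of the first polynomial:
  (u)(3u^2 + 7u - 4) = 3u^3 + 7u^2 - 4u
  (2)(3u^2 + 7u - 4) = 6u^2 + 14u - 8
Sum: 3u^3 + 13u^2 + 10u - 8


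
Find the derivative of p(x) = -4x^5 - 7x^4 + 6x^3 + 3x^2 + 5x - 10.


Apply the power rule term by term:
  d/dx(-4x^5) = -20x^4
  d/dx(-7x^4) = -28x^3
  d/dx(6x^3) = 18x^2
  d/dx(3x^2) = 6x
  d/dx(5x) = 5
  d/dx(-10) = 0
p'(x) = -20x^4 - 28x^3 + 18x^2 + 6x + 5


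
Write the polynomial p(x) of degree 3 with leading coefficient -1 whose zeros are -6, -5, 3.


p(x) = -(x + 6)(x + 5)(x - 3)
Expand: -x^3 - 8x^2 + 3x + 90


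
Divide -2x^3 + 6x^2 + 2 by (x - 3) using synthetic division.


Synthetic division with c = 3. Coefficients: -2, 6, 0, 2
Bring down -2.
  -2 * 3 = -6; -6 + 6 = 0
  0 * 3 = 0; 0 + 0 = 0
  0 * 3 = 0; 0 + 2 = 2
Quotient: -2x^2, Remainder: 2


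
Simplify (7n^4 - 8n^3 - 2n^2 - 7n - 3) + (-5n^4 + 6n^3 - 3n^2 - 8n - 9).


Align terms by degree and add:
  7n^4 - 8n^3 - 2n^2 - 7n - 3
  -5n^4 + 6n^3 - 3n^2 - 8n - 9
= 2n^4 - 2n^3 - 5n^2 - 15n - 12


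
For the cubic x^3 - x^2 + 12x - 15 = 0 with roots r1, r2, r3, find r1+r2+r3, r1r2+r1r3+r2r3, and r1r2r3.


Monic cubic x^3+bx^2+cx+d=0: sum=-b, pairwise sum=c, product=-d.
b=-1, c=12, d=-15
r1+r2+r3 = 1
r1r2+r1r3+r2r3 = 12
r1r2r3 = 15


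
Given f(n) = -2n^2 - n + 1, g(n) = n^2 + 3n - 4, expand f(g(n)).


Substitute g(n) into f:
f(g(n)) = -2*(n^2 + 3n - 4)^2 + (-1)*(n^2 + 3n - 4) + 1
(n^2 + 3n - 4)^2 = n^4 + 6n^3 + n^2 - 24n + 16
Expand and combine: -2n^4 - 12n^3 - 3n^2 + 45n - 27


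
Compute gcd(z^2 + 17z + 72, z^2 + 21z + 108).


Factor each:
  z^2 + 17z + 72 = (z + 9)(z + 8)
  z^2 + 21z + 108 = (z + 9)(z + 12)
Common monic factor: z + 9


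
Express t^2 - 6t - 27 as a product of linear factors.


Roots satisfy r1 + r2 = -b/a = 6 and r1*r2 = c/a = -27.
So r1 = 9, r2 = -3.
t^2 - 6t - 27 = (t - r1)(t - r2) = (t - 9)(t + 3)


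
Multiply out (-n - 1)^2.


Expand (-n - 1)^2 by repeated multiplication:
= n^2 + 2n + 1


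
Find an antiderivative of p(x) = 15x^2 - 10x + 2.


Reverse power rule on each term:
  ∫ 15x^2 dx = 5x^3
  ∫ -10x dx = -5x^2
  ∫ 2 dx = 2x
F(x) = 5x^3 - 5x^2 + 2x + C


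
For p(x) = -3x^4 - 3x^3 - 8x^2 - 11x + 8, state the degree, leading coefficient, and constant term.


Highest power of x is 4, with coefficient -3. Constant term is 8.
Degree = 4, leading coefficient = -3, constant term = 8


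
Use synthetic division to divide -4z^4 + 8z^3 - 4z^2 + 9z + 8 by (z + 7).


Synthetic division with c = -7. Coefficients: -4, 8, -4, 9, 8
Bring down -4.
  -4 * -7 = 28; 28 + 8 = 36
  36 * -7 = -252; -252 - 4 = -256
  -256 * -7 = 1792; 1792 + 9 = 1801
  1801 * -7 = -12607; -12607 + 8 = -12599
Quotient: -4z^3 + 36z^2 - 256z + 1801, Remainder: -12599


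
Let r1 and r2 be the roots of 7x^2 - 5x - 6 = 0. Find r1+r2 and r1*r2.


For ax^2+bx+c=0: sum = -b/a, product = c/a.
a=7, b=-5, c=-6
Sum = -(-5)/7 = 5/7
Product = (-6)/7 = -6/7


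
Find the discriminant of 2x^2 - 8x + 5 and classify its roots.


D = b^2 - 4ac = (-8)^2 - 4(2)(5) = 64 - 40 = 24
Since D > 0: two distinct irrational roots


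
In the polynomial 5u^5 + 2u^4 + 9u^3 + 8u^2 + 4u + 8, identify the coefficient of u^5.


Read off the coefficient of u^5: 5


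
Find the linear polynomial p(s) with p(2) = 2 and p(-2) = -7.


p(s) = ms + b. Using p(2)=2, p(-2)=-7:
m = (2 + 7)/(2 + 2) = 9/4 = 9/4
b = 2 - m*(2) = 2 - 9/2 = -5/2
p(s) = (9/4)s - (5/2)


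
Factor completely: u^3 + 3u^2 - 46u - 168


Try integer roots (divisors of -168). u=-6: p(-6)=0.
Divide out (u + 6): quotient is u^2 - 3u - 28.
Factor the quadratic: (u + 4)(u - 7)
Result: (u + 6)(u + 4)(u - 7)


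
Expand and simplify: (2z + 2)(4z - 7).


Distribute each term of the first polynomial:
  (2z)(4z - 7) = 8z^2 - 14z
  (2)(4z - 7) = 8z - 14
Sum: 8z^2 - 6z - 14


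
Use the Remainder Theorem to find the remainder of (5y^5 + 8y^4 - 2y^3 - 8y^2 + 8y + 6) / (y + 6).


By the Remainder Theorem, the remainder equals p(-6):
  5*(-6)^5 = -38880
  8*(-6)^4 = 10368
  -2*(-6)^3 = 432
  -8*(-6)^2 = -288
  8*(-6)^1 = -48
  constant: 6
Sum: -38880 + 10368 + 432 - 288 - 48 + 6 = -28410


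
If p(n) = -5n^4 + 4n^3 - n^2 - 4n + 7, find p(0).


Using direct substitution:
  -5 * (0)^4 = 0
  4 * (0)^3 = 0
  -1 * (0)^2 = 0
  -4 * (0)^1 = 0
  constant: 7
Sum = 0 + 0 + 0 + 0 + 7 = 7


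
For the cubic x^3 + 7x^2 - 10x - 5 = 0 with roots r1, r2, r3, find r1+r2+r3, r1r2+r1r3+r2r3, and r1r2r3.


Monic cubic x^3+bx^2+cx+d=0: sum=-b, pairwise sum=c, product=-d.
b=7, c=-10, d=-5
r1+r2+r3 = -7
r1r2+r1r3+r2r3 = -10
r1r2r3 = 5


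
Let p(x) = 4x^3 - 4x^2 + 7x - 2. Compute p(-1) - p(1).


p(-1) = -17
p(1) = 5
p(-1) - p(1) = -17 - 5 = -22


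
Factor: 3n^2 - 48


Roots satisfy r1 + r2 = -b/a = 0 and r1*r2 = c/a = -16.
So r1 = -4, r2 = 4.
3n^2 - 48 = 3(n - r1)(n - r2) = 3(n + 4)(n - 4)


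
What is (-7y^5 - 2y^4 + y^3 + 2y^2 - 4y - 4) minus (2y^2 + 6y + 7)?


Distribute the minus sign:
  (-7y^5 - 2y^4 + y^3 + 2y^2 - 4y - 4)
- (2y^2 + 6y + 7)
Negate second polynomial: -2y^2 - 6y - 7
Add: -7y^5 - 2y^4 + y^3 - 10y - 11


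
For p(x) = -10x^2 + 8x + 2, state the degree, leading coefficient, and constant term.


Highest power of x is 2, with coefficient -10. Constant term is 2.
Degree = 2, leading coefficient = -10, constant term = 2


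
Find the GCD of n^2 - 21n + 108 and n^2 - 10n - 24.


Factor each:
  n^2 - 21n + 108 = (n - 12)(n - 9)
  n^2 - 10n - 24 = (n - 12)(n + 2)
Common monic factor: n - 12


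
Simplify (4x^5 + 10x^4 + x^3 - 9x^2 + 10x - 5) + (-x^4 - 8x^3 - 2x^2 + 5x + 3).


Align terms by degree and add:
  4x^5 + 10x^4 + x^3 - 9x^2 + 10x - 5
  -x^4 - 8x^3 - 2x^2 + 5x + 3
= 4x^5 + 9x^4 - 7x^3 - 11x^2 + 15x - 2


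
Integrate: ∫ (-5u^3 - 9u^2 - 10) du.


Reverse power rule on each term:
  ∫ -5u^3 du = -(5/4)u^4
  ∫ -9u^2 du = -3u^3
  ∫ -10 du = -10u
F(u) = -(5/4)u^4 - 3u^3 - 10u + C


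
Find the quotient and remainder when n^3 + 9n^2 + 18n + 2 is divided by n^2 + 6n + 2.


(n^3 + 9n^2 + 18n + 2) / (n^2 + 6n + 2)
Step 1: n * (n^2 + 6n + 2) = n^3 + 6n^2 + 2n; subtract.
Step 2: 3 * (n^2 + 6n + 2) = 3n^2 + 18n + 6; subtract.
Quotient: n + 3, Remainder: -2n - 4


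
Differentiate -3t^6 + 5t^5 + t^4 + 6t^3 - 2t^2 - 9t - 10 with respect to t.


Apply the power rule term by term:
  d/dt(-3t^6) = -18t^5
  d/dt(5t^5) = 25t^4
  d/dt(t^4) = 4t^3
  d/dt(6t^3) = 18t^2
  d/dt(-2t^2) = -4t
  d/dt(-9t) = -9
  d/dt(-10) = 0
p'(t) = -18t^5 + 25t^4 + 4t^3 + 18t^2 - 4t - 9


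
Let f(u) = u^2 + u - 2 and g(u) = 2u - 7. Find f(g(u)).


Substitute g(u) into f:
f(g(u)) = 1*(2u - 7)^2 + 1*(2u - 7) + (-2)
(2u - 7)^2 = 4u^2 - 28u + 49
Expand and combine: 4u^2 - 26u + 40


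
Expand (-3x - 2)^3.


Expand (-3x - 2)^3 by repeated multiplication:
  (-3x - 2)^2 = 9x^2 + 12x + 4
= -27x^3 - 54x^2 - 36x - 8


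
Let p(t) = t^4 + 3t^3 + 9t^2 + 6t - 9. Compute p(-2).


Using direct substitution:
  1 * (-2)^4 = 16
  3 * (-2)^3 = -24
  9 * (-2)^2 = 36
  6 * (-2)^1 = -12
  constant: -9
Sum = 16 - 24 + 36 - 12 - 9 = 7


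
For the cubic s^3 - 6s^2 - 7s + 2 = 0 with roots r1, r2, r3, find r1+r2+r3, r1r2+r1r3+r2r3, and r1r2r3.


Monic cubic s^3+bs^2+cs+d=0: sum=-b, pairwise sum=c, product=-d.
b=-6, c=-7, d=2
r1+r2+r3 = 6
r1r2+r1r3+r2r3 = -7
r1r2r3 = -2


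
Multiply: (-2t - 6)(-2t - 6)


Distribute each term of the first polynomial:
  (-2t)(-2t - 6) = 4t^2 + 12t
  (-6)(-2t - 6) = 12t + 36
Sum: 4t^2 + 24t + 36


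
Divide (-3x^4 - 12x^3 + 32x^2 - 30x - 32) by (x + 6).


(-3x^4 - 12x^3 + 32x^2 - 30x - 32) / (x + 6)
Step 1: -3x^3 * (x + 6) = -3x^4 - 18x^3; subtract.
Step 2: 6x^2 * (x + 6) = 6x^3 + 36x^2; subtract.
Step 3: -4x * (x + 6) = -4x^2 - 24x; subtract.
Step 4: -6 * (x + 6) = -6x - 36; subtract.
Quotient: -3x^3 + 6x^2 - 4x - 6, Remainder: 4


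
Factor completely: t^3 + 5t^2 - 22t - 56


Try integer roots (divisors of -56). t=-7: p(-7)=0.
Divide out (t + 7): quotient is t^2 - 2t - 8.
Factor the quadratic: (t - 4)(t + 2)
Result: (t + 7)(t - 4)(t + 2)


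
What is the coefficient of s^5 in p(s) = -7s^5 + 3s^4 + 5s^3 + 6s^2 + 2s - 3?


Read off the coefficient of s^5: -7


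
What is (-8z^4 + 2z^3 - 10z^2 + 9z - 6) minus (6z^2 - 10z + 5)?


Distribute the minus sign:
  (-8z^4 + 2z^3 - 10z^2 + 9z - 6)
- (6z^2 - 10z + 5)
Negate second polynomial: -6z^2 + 10z - 5
Add: -8z^4 + 2z^3 - 16z^2 + 19z - 11


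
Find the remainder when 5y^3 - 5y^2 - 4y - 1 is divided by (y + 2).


By the Remainder Theorem, the remainder equals p(-2):
  5*(-2)^3 = -40
  -5*(-2)^2 = -20
  -4*(-2)^1 = 8
  constant: -1
Sum: -40 - 20 + 8 - 1 = -53


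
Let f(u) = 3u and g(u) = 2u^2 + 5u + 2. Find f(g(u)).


Substitute g(u) into f:
f(g(u)) = 3*(2u^2 + 5u + 2)
Expand and combine: 6u^2 + 15u + 6


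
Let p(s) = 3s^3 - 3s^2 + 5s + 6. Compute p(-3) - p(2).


p(-3) = -117
p(2) = 28
p(-3) - p(2) = -117 - 28 = -145


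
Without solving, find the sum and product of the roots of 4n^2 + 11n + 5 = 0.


For an^2+bn+c=0: sum = -b/a, product = c/a.
a=4, b=11, c=5
Sum = -(11)/4 = -11/4
Product = (5)/4 = 5/4


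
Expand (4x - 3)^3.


Expand (4x - 3)^3 by repeated multiplication:
  (4x - 3)^2 = 16x^2 - 24x + 9
= 64x^3 - 144x^2 + 108x - 27


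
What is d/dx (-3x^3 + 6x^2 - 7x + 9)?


Apply the power rule term by term:
  d/dx(-3x^3) = -9x^2
  d/dx(6x^2) = 12x
  d/dx(-7x) = -7
  d/dx(9) = 0
p'(x) = -9x^2 + 12x - 7


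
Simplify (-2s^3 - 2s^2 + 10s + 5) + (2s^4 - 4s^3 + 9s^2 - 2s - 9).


Align terms by degree and add:
  -2s^3 - 2s^2 + 10s + 5
+ 2s^4 - 4s^3 + 9s^2 - 2s - 9
= 2s^4 - 6s^3 + 7s^2 + 8s - 4


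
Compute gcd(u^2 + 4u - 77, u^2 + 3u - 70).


Factor each:
  u^2 + 4u - 77 = (u - 7)(u + 11)
  u^2 + 3u - 70 = (u - 7)(u + 10)
Common monic factor: u - 7


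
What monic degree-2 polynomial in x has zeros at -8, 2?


p(x) = (x + 8)(x - 2)
Expand: x^2 + 6x - 16


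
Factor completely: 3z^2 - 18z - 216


Roots satisfy r1 + r2 = -b/a = 6 and r1*r2 = c/a = -72.
So r1 = -6, r2 = 12.
3z^2 - 18z - 216 = 3(z - r1)(z - r2) = 3(z + 6)(z - 12)


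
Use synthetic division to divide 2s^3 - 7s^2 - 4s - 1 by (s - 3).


Synthetic division with c = 3. Coefficients: 2, -7, -4, -1
Bring down 2.
  2 * 3 = 6; 6 - 7 = -1
  -1 * 3 = -3; -3 - 4 = -7
  -7 * 3 = -21; -21 - 1 = -22
Quotient: 2s^2 - s - 7, Remainder: -22


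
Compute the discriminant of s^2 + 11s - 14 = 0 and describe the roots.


D = b^2 - 4ac = (11)^2 - 4(1)(-14) = 121 + 56 = 177
Since D > 0: two distinct irrational roots


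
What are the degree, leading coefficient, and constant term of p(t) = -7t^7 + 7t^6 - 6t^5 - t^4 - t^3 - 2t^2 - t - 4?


Highest power of t is 7, with coefficient -7. Constant term is -4.
Degree = 7, leading coefficient = -7, constant term = -4


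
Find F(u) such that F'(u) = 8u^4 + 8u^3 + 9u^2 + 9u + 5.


Reverse power rule on each term:
  ∫ 8u^4 du = (8/5)u^5
  ∫ 8u^3 du = 2u^4
  ∫ 9u^2 du = 3u^3
  ∫ 9u du = (9/2)u^2
  ∫ 5 du = 5u
F(u) = (8/5)u^5 + 2u^4 + 3u^3 + (9/2)u^2 + 5u + C


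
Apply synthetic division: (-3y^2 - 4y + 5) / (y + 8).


Synthetic division with c = -8. Coefficients: -3, -4, 5
Bring down -3.
  -3 * -8 = 24; 24 - 4 = 20
  20 * -8 = -160; -160 + 5 = -155
Quotient: -3y + 20, Remainder: -155


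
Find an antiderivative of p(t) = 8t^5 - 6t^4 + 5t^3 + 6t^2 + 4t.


Reverse power rule on each term:
  ∫ 8t^5 dt = (4/3)t^6
  ∫ -6t^4 dt = -(6/5)t^5
  ∫ 5t^3 dt = (5/4)t^4
  ∫ 6t^2 dt = 2t^3
  ∫ 4t dt = 2t^2
F(t) = (4/3)t^6 - (6/5)t^5 + (5/4)t^4 + 2t^3 + 2t^2 + C


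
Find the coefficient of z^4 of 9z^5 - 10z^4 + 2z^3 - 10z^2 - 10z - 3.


Read off the coefficient of z^4: -10


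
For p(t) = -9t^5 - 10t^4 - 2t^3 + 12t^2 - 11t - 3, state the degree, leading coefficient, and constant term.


Highest power of t is 5, with coefficient -9. Constant term is -3.
Degree = 5, leading coefficient = -9, constant term = -3


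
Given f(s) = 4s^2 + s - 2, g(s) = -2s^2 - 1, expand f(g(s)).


Substitute g(s) into f:
f(g(s)) = 4*(-2s^2 - 1)^2 + 1*(-2s^2 - 1) + (-2)
(-2s^2 - 1)^2 = 4s^4 + 4s^2 + 1
Expand and combine: 16s^4 + 14s^2 + 1


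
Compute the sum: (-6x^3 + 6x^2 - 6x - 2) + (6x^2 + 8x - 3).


Align terms by degree and add:
  -6x^3 + 6x^2 - 6x - 2
+ 6x^2 + 8x - 3
= -6x^3 + 12x^2 + 2x - 5


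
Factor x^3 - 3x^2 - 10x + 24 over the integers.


Try integer roots (divisors of 24). x=-3: p(-3)=0.
Divide out (x + 3): quotient is x^2 - 6x + 8.
Factor the quadratic: (x - 4)(x - 2)
Result: (x + 3)(x - 4)(x - 2)


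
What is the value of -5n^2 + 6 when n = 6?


Using direct substitution:
  -5 * (6)^2 = -180
  0 * (6)^1 = 0
  constant: 6
Sum = -180 + 0 + 6 = -174


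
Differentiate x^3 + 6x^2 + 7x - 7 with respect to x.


Apply the power rule term by term:
  d/dx(x^3) = 3x^2
  d/dx(6x^2) = 12x
  d/dx(7x) = 7
  d/dx(-7) = 0
p'(x) = 3x^2 + 12x + 7


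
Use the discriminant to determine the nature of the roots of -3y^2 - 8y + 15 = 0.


D = b^2 - 4ac = (-8)^2 - 4(-3)(15) = 64 + 180 = 244
Since D > 0: two distinct irrational roots


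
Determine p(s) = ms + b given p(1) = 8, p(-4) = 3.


p(s) = ms + b. Using p(1)=8, p(-4)=3:
m = (8 - 3)/(1 + 4) = 5/5 = 1
b = 8 - m*(1) = 8 - 1 = 7
p(s) = s + 7


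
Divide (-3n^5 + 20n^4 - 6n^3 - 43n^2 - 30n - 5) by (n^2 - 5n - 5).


(-3n^5 + 20n^4 - 6n^3 - 43n^2 - 30n - 5) / (n^2 - 5n - 5)
Step 1: -3n^3 * (n^2 - 5n - 5) = -3n^5 + 15n^4 + 15n^3; subtract.
Step 2: 5n^2 * (n^2 - 5n - 5) = 5n^4 - 25n^3 - 25n^2; subtract.
Step 3: 4n * (n^2 - 5n - 5) = 4n^3 - 20n^2 - 20n; subtract.
Step 4: 2 * (n^2 - 5n - 5) = 2n^2 - 10n - 10; subtract.
Quotient: -3n^3 + 5n^2 + 4n + 2, Remainder: 5


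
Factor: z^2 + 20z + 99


Roots satisfy r1 + r2 = -b/a = -20 and r1*r2 = c/a = 99.
So r1 = -11, r2 = -9.
z^2 + 20z + 99 = (z - r1)(z - r2) = (z + 11)(z + 9)


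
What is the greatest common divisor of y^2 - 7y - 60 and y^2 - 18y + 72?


Factor each:
  y^2 - 7y - 60 = (y - 12)(y + 5)
  y^2 - 18y + 72 = (y - 12)(y - 6)
Common monic factor: y - 12


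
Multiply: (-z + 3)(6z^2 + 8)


Distribute each term of the first polynomial:
  (-z)(6z^2 + 8) = -6z^3 - 8z
  (3)(6z^2 + 8) = 18z^2 + 24
Sum: -6z^3 + 18z^2 - 8z + 24


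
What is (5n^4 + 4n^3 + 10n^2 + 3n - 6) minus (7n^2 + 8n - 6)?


Distribute the minus sign:
  (5n^4 + 4n^3 + 10n^2 + 3n - 6)
- (7n^2 + 8n - 6)
Negate second polynomial: -7n^2 - 8n + 6
Add: 5n^4 + 4n^3 + 3n^2 - 5n


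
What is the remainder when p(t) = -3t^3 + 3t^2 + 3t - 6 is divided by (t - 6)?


By the Remainder Theorem, the remainder equals p(6):
  -3*(6)^3 = -648
  3*(6)^2 = 108
  3*(6)^1 = 18
  constant: -6
Sum: -648 + 108 + 18 - 6 = -528


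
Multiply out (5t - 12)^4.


Expand (5t - 12)^4 by repeated multiplication:
  (5t - 12)^2 = 25t^2 - 120t + 144
  (5t - 12)^3 = 125t^3 - 900t^2 + 2160t - 1728
= 625t^4 - 6000t^3 + 21600t^2 - 34560t + 20736


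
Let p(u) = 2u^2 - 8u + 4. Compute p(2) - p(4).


p(2) = -4
p(4) = 4
p(2) - p(4) = -4 - 4 = -8


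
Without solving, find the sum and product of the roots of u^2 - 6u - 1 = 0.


For au^2+bu+c=0: sum = -b/a, product = c/a.
a=1, b=-6, c=-1
Sum = -(-6)/1 = 6
Product = (-1)/1 = -1


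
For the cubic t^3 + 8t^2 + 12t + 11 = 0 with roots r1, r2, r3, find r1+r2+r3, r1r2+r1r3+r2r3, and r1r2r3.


Monic cubic t^3+bt^2+ct+d=0: sum=-b, pairwise sum=c, product=-d.
b=8, c=12, d=11
r1+r2+r3 = -8
r1r2+r1r3+r2r3 = 12
r1r2r3 = -11


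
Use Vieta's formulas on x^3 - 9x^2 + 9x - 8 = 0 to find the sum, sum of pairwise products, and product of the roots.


Monic cubic x^3+bx^2+cx+d=0: sum=-b, pairwise sum=c, product=-d.
b=-9, c=9, d=-8
r1+r2+r3 = 9
r1r2+r1r3+r2r3 = 9
r1r2r3 = 8
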